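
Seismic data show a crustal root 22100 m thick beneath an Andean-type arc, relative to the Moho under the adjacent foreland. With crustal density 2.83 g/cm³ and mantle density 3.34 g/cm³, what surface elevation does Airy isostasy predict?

Isostatic balance requires: ρ_c h = (ρ_m − ρ_c) r.
h = r (ρ_m − ρ_c) / ρ_c = 22100 m × (3.34 − 2.83) / 2.83 = 3980 m.

3980 m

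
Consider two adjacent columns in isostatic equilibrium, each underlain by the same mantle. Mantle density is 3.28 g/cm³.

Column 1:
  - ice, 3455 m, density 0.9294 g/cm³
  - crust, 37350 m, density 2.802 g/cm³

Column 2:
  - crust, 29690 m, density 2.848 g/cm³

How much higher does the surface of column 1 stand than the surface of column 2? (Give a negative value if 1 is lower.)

For any compensation level in the mantle, the mantle terms cancel and isostasy reduces to e = (Σt_1 − Σt_2) − (Σ(ρt)_1 − Σ(ρt)_2) / ρ_m.
Σt_1 = 40805 m; Σt_2 = 29690 m; Σ(ρt)_1 = 107865.777; Σ(ρt)_2 = 84557.12 (in m·g/cm³).
e = (40805 − 29690) − (107865.777 − 84557.12) / 3.28 = 4010 m.

4010 m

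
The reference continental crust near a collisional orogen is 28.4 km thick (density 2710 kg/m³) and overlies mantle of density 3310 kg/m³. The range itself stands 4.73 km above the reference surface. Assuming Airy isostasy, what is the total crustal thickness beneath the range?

Root depth r = h ρ_c / (ρ_m − ρ_c) = 4.73 km × 2710 / 600 = 21.36 km.
Total thickness = T + h + r = 28.4 km + 4.73 km + 21.36 km = 54.5 km.

54.5 km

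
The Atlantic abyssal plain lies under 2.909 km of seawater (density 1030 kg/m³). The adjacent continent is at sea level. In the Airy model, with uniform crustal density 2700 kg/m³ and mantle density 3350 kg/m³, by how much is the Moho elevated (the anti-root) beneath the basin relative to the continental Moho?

Equating mass per unit area of the two columns: replacing crust with seawater at the top is compensated by replacing crust with mantle at the base: d (ρ_c − ρ_w) = a (ρ_m − ρ_c).
a = d (ρ_c − ρ_w)/(ρ_m − ρ_c) = 2.909 km × 1670/650 = 7.47 km.

7.47 km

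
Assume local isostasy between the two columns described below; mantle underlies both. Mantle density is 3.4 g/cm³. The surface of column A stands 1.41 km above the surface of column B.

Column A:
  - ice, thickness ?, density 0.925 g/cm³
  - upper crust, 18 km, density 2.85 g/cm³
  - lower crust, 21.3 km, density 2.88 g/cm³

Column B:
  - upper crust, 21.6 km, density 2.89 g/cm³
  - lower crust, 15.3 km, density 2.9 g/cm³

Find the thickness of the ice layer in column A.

Take the compensation level at the base of the deeper column (depth z_c below the surface of column A) and equate Σ ρ_i t_i down to z_c; mantle fills any gap and the z_c terms cancel.
Column A: x×0.925 + 18×2.85 + 21.3×2.88 + (z_c − 39.3 − x)×3.4
Column B: 1.41×0 + 21.6×2.89 + 15.3×2.9 + (z_c − 1.41 − 36.9)×3.4
The z_c×3.4 term appears on both sides and cancels. Collect the known terms of each column as K = Σ(ρt)_known − 3.4 × (depth of known layers): K_A = 112.644 − 3.4×39.3 = −20.976; K_B = 106.794 − 3.4×(1.41 + 36.9) = −23.46.
Balance: K_A − x×(3.4 − 0.925) = K_B, so x = (K_A − K_B)/(3.4 − 0.925) = 2.484/2.475 = 1 km.

1 km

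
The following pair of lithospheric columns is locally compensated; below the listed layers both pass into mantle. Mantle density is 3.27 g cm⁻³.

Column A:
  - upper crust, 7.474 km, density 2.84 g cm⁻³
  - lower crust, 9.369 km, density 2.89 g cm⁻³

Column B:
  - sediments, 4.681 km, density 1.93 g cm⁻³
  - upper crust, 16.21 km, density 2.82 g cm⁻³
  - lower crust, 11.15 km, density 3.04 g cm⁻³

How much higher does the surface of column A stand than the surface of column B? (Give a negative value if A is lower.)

−2.86 km

For any compensation level in the mantle, the mantle terms cancel and isostasy reduces to e = (Σt_A − Σt_B) − (Σ(ρt)_A − Σ(ρt)_B) / ρ_m.
Σt_A = 16.843 km; Σt_B = 32.041 km; Σ(ρt)_A = 48.30257; Σ(ρt)_B = 88.64253 (in km·g cm⁻³).
e = (16.843 − 32.041) − (48.30257 − 88.64253) / 3.27 = −2.86 km.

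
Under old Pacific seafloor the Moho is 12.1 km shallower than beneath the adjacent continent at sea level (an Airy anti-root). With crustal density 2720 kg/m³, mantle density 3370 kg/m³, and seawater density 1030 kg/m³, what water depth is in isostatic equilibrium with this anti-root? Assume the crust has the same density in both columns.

4.65 km

Replacing a thickness d of crust by seawater at the top must be balanced by replacing crust with mantle at the base: d (ρ_c − ρ_w) = a (ρ_m − ρ_c).
d = a (ρ_m − ρ_c)/(ρ_c − ρ_w) = 12.1 km × 650/1690 = 4.65 km.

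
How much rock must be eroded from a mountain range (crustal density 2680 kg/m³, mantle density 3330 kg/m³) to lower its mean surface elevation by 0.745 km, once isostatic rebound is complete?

3.82 km

Net drop Δ = e − u = e − e ρ_c/ρ_m = e (ρ_m − ρ_c)/ρ_m.
e = Δ ρ_m/(ρ_m − ρ_c) = 0.745 km × 3330/650 = 3.82 km.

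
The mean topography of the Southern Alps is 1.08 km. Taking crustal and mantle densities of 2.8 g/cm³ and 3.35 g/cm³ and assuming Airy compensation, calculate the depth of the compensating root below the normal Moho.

By Archimedes' principle applied to the lithosphere: the weight of the topography is balanced by the buoyancy of the root, ρ_c h = (ρ_m − ρ_c) r.
r = h · ρ_c / (ρ_m − ρ_c) = 1.08 km × 2.8 / (3.35 − 2.8) = 5.5 km.

5.5 km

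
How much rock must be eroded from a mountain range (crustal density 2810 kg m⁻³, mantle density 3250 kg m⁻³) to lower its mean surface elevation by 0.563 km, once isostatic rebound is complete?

4.16 km

Net drop Δ = e − u = e − e ρ_c/ρ_m = e (ρ_m − ρ_c)/ρ_m.
e = Δ ρ_m/(ρ_m − ρ_c) = 0.563 km × 3250/440 = 4.16 km.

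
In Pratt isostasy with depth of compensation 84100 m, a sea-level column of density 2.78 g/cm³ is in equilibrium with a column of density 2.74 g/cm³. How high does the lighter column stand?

1230 m

ρ_ref D = ρ (D + h) → h = D (ρ_ref − ρ)/ρ.
h = 84100 m × (2.78 − 2.74)/2.74 = 1230 m.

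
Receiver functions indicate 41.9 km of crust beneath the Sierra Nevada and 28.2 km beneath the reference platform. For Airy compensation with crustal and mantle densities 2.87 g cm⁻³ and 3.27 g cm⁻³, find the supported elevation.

1.68 km

Excess crust Δ = 41.9 km − 28.2 km = 13.7 km, split between elevation h and root r with h + r = Δ.
Airy balance ρ_c h = (ρ_m − ρ_c) r gives r = h ρ_c/(ρ_m − ρ_c), so h (1 + ρ_c/(ρ_m − ρ_c)) = Δ, i.e. h = Δ (ρ_m − ρ_c)/ρ_m.
h = 13.7 km × 0.4/3.27 = 1.68 km.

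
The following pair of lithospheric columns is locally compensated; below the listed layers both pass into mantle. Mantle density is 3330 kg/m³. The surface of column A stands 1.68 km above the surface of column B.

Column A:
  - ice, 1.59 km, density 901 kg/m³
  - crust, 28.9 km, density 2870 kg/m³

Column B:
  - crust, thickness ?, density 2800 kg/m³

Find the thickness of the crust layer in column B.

Take the compensation level at the base of the deeper column (depth z_c below the surface of column A) and equate Σ ρ_i t_i down to z_c; mantle fills any gap and the z_c terms cancel.
Column A: 1.59×901 + 28.9×2870 + (z_c − 30.49)×3330
Column B: 1.68×0 + x×2800 + (z_c − 1.68 − 0 − x)×3330
The z_c×3330 term appears on both sides and cancels. Collect the known terms of each column as K = Σ(ρt)_known − 3330 × (depth of known layers): K_A = 84375.59 − 3330×30.49 = −17156.11; K_B = 0 − 3330×(1.68 + 0) = −5594.4.
Balance: K_A = K_B − x×(3330 − 2800), so x = (K_B − K_A)/(3330 − 2800) = 11561.7/530 = 21.8 km.

21.8 km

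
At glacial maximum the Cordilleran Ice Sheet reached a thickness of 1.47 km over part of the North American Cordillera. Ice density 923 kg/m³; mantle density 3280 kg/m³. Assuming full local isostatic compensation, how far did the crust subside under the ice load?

In Airy isostatic equilibrium: the ice load ρ_ice t is balanced by mantle displaced below, ρ_m s.
s = t ρ_ice / ρ_m = 1.47 km × 923/3280 = 0.414 km.

0.414 km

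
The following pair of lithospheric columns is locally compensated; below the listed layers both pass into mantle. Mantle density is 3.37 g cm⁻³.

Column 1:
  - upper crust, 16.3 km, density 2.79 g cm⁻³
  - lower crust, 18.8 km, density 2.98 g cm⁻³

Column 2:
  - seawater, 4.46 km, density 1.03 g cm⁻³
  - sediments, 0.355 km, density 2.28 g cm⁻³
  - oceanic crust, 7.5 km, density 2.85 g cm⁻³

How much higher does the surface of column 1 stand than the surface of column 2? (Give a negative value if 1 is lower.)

For any compensation level in the mantle, the mantle terms cancel and isostasy reduces to e = (Σt_1 − Σt_2) − (Σ(ρt)_1 − Σ(ρt)_2) / ρ_m.
Σt_1 = 35.1 km; Σt_2 = 12.315 km; Σ(ρt)_1 = 101.501; Σ(ρt)_2 = 26.7782 (in km·g cm⁻³).
e = (35.1 − 12.315) − (101.501 − 26.7782) / 3.37 = 0.612 km.

0.612 km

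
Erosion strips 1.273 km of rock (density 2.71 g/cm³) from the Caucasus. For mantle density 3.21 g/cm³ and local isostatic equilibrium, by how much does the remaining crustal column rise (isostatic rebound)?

Unloading: uplift u = e ρ_c/ρ_m = 1.273 km × 2.71/3.21 = 1.07 km.

1.07 km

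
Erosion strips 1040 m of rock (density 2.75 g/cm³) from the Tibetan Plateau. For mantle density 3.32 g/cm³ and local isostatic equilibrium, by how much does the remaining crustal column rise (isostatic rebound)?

861 m

Unloading: uplift u = e ρ_c/ρ_m = 1040 m × 2.75/3.32 = 861 m.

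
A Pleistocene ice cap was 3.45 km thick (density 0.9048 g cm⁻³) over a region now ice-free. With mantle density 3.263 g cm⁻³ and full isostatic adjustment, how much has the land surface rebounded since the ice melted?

0.957 km

Removing the load lets mantle flow back in; uplift u satisfies ρ_ice t = ρ_m u.
u = t ρ_ice/ρ_m = 3.45 km × 0.9048/3.263 = 0.957 km.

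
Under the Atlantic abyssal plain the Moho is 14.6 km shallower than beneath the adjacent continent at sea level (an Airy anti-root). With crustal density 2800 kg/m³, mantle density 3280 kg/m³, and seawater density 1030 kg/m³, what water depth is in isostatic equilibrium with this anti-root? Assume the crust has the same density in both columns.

3.96 km

Replacing a thickness d of crust by seawater at the top must be balanced by replacing crust with mantle at the base: d (ρ_c − ρ_w) = a (ρ_m − ρ_c).
d = a (ρ_m − ρ_c)/(ρ_c − ρ_w) = 14.6 km × 480/1770 = 3.96 km.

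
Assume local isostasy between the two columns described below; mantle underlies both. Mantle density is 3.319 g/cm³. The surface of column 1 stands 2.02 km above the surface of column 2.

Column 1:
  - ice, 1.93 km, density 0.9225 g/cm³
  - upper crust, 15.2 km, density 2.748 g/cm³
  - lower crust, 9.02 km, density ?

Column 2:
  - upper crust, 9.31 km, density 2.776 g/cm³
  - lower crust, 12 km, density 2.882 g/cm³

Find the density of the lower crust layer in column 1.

Take the compensation level at the base of the deeper column (depth z_c below the surface of column 1) and equate Σ ρ_i t_i down to z_c; mantle fills any gap and the z_c terms cancel.
Column 1: 1.93×0.9225 + 15.2×2.748 + 9.02×ρ + (z_c − 26.15)×3.319
Column 2: 2.02×0 + 9.31×2.776 + 12×2.882 + (z_c − 2.02 − 21.31)×3.319
The z_c×3.319 term appears on both sides and cancels. Collect the known terms of each column as K = Σ(ρt)_known − 3.319 × (depth of known layers): K_1 = 43.550025 − 3.319×26.15 = −43.241825; K_2 = 60.42856 − 3.319×(2.02 + 21.31) = −17.00371.
Balance: K_1 + 9.02×ρ = K_2, so ρ = (K_2 − K_1)/9.02 = 26.2381/9.02 = 2.91 g/cm³.

2.91 g/cm³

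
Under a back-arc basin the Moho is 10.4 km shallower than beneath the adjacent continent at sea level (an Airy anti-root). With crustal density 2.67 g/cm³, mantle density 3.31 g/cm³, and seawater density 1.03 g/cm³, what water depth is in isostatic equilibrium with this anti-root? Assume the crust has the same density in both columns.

4.06 km

Replacing a thickness d of crust by seawater at the top must be balanced by replacing crust with mantle at the base: d (ρ_c − ρ_w) = a (ρ_m − ρ_c).
d = a (ρ_m − ρ_c)/(ρ_c − ρ_w) = 10.4 km × 0.64/1.64 = 4.06 km.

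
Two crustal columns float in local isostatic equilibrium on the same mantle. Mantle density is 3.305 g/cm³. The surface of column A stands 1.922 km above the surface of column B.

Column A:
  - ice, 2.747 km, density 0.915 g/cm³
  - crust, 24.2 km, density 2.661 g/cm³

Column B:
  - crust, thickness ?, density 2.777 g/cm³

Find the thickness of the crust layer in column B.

Take the compensation level at the base of the deeper column (depth z_c below the surface of column A) and equate Σ ρ_i t_i down to z_c; mantle fills any gap and the z_c terms cancel.
Column A: 2.747×0.915 + 24.2×2.661 + (z_c − 26.947)×3.305
Column B: 1.922×0 + x×2.777 + (z_c − 1.922 − 0 − x)×3.305
The z_c×3.305 term appears on both sides and cancels. Collect the known terms of each column as K = Σ(ρt)_known − 3.305 × (depth of known layers): K_A = 66.909705 − 3.305×26.947 = −22.15013; K_B = 0 − 3.305×(1.922 + 0) = −6.35221.
Balance: K_A = K_B − x×(3.305 − 2.777), so x = (K_B − K_A)/(3.305 − 2.777) = 15.7979/0.528 = 29.9 km.

29.9 km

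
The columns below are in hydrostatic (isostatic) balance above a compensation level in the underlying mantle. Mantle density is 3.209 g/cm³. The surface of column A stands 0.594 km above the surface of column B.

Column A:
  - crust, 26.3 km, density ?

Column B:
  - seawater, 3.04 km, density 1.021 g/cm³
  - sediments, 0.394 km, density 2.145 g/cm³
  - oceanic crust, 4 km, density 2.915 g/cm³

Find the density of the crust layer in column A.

2.82 g/cm³

Take the compensation level at the base of the deeper column (depth z_c below the surface of column A) and equate Σ ρ_i t_i down to z_c; mantle fills any gap and the z_c terms cancel.
Column A: 26.3×ρ + (z_c − 26.3)×3.209
Column B: 0.594×0 + 3.04×1.021 + 0.394×2.145 + 4×2.915 + (z_c − 0.594 − 7.434)×3.209
The z_c×3.209 term appears on both sides and cancels. Collect the known terms of each column as K = Σ(ρt)_known − 3.209 × (depth of known layers): K_A = 0 − 3.209×26.3 = −84.3967; K_B = 15.60897 − 3.209×(0.594 + 7.434) = −10.152882.
Balance: K_A + 26.3×ρ = K_B, so ρ = (K_B − K_A)/26.3 = 74.2438/26.3 = 2.82 g/cm³.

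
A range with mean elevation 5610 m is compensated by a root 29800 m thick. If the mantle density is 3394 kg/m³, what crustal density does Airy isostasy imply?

ρ_c h = (ρ_m − ρ_c) r → ρ_c (h + r) = ρ_m r → ρ_c = ρ_m r / (h + r).
ρ_c = 3394 × 29800 m / (5610 m + 29800 m) = 2860 kg/m³.

2860 kg/m³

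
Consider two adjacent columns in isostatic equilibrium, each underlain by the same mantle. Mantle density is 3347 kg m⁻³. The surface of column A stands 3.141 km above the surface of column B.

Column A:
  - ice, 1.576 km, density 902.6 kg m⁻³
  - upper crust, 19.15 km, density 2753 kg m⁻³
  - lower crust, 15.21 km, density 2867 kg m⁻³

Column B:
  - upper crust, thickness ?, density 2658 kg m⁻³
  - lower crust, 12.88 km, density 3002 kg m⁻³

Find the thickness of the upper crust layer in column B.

11 km

Take the compensation level at the base of the deeper column (depth z_c below the surface of column A) and equate Σ ρ_i t_i down to z_c; mantle fills any gap and the z_c terms cancel.
Column A: 1.576×902.6 + 19.15×2753 + 15.21×2867 + (z_c − 35.936)×3347
Column B: 3.141×0 + x×2658 + 12.88×3002 + (z_c − 3.141 − 12.88 − x)×3347
The z_c×3347 term appears on both sides and cancels. Collect the known terms of each column as K = Σ(ρt)_known − 3347 × (depth of known layers): K_A = 97749.5176 − 3347×35.936 = −22528.2744; K_B = 38665.76 − 3347×(3.141 + 12.88) = −14956.527.
Balance: K_A = K_B − x×(3347 − 2658), so x = (K_B − K_A)/(3347 − 2658) = 7571.75/689 = 11 km.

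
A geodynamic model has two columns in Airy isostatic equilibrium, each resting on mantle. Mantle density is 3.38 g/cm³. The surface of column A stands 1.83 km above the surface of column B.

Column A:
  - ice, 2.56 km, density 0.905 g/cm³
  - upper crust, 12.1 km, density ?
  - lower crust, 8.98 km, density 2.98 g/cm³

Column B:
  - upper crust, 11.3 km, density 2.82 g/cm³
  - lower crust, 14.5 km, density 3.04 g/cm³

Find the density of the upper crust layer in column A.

2.76 g/cm³

Take the compensation level at the base of the deeper column (depth z_c below the surface of column A) and equate Σ ρ_i t_i down to z_c; mantle fills any gap and the z_c terms cancel.
Column A: 2.56×0.905 + 12.1×ρ + 8.98×2.98 + (z_c − 23.64)×3.38
Column B: 1.83×0 + 11.3×2.82 + 14.5×3.04 + (z_c − 1.83 − 25.8)×3.38
The z_c×3.38 term appears on both sides and cancels. Collect the known terms of each column as K = Σ(ρt)_known − 3.38 × (depth of known layers): K_A = 29.0772 − 3.38×23.64 = −50.826; K_B = 75.946 − 3.38×(1.83 + 25.8) = −17.4434.
Balance: K_A + 12.1×ρ = K_B, so ρ = (K_B − K_A)/12.1 = 33.3826/12.1 = 2.76 g/cm³.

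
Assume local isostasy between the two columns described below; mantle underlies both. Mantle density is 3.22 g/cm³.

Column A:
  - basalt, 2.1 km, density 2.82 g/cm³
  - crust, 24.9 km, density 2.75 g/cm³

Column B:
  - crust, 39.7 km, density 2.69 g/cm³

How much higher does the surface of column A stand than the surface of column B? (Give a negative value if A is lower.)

−2.64 km

For any compensation level in the mantle, the mantle terms cancel and isostasy reduces to e = (Σt_A − Σt_B) − (Σ(ρt)_A − Σ(ρt)_B) / ρ_m.
Σt_A = 27 km; Σt_B = 39.7 km; Σ(ρt)_A = 74.397; Σ(ρt)_B = 106.793 (in km·g/cm³).
e = (27 − 39.7) − (74.397 − 106.793) / 3.22 = −2.64 km.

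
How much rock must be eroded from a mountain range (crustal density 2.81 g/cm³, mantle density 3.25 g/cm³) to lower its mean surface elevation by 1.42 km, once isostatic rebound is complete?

Net drop Δ = e − u = e − e ρ_c/ρ_m = e (ρ_m − ρ_c)/ρ_m.
e = Δ ρ_m/(ρ_m − ρ_c) = 1.42 km × 3.25/0.44 = 10.5 km.

10.5 km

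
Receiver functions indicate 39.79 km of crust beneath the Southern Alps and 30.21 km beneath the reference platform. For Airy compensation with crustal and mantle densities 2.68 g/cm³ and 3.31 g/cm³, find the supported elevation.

1.82 km

Excess crust Δ = 39.79 km − 30.21 km = 9.58 km, split between elevation h and root r with h + r = Δ.
Airy balance ρ_c h = (ρ_m − ρ_c) r gives r = h ρ_c/(ρ_m − ρ_c), so h (1 + ρ_c/(ρ_m − ρ_c)) = Δ, i.e. h = Δ (ρ_m − ρ_c)/ρ_m.
h = 9.58 km × 0.63/3.31 = 1.82 km.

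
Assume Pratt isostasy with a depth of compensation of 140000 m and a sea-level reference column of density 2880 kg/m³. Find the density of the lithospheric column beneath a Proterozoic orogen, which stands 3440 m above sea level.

2810 kg/m³

Pratt balance: ρ_ref D = ρ (D + h).
ρ = ρ_ref D/(D + h) = 2880 × 140000 m/(140000 m + 3440 m) = 2810 kg/m³.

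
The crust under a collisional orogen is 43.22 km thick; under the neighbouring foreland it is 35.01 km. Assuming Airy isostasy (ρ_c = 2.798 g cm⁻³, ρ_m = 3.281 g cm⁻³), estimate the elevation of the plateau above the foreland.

1.21 km

Excess crust Δ = 43.22 km − 35.01 km = 8.21 km, split between elevation h and root r with h + r = Δ.
Airy balance ρ_c h = (ρ_m − ρ_c) r gives r = h ρ_c/(ρ_m − ρ_c), so h (1 + ρ_c/(ρ_m − ρ_c)) = Δ, i.e. h = Δ (ρ_m − ρ_c)/ρ_m.
h = 8.21 km × 0.483/3.281 = 1.21 km.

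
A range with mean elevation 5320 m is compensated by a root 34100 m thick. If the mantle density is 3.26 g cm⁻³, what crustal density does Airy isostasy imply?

2.82 g cm⁻³

ρ_c h = (ρ_m − ρ_c) r → ρ_c (h + r) = ρ_m r → ρ_c = ρ_m r / (h + r).
ρ_c = 3.26 × 34100 m / (5320 m + 34100 m) = 2.82 g cm⁻³.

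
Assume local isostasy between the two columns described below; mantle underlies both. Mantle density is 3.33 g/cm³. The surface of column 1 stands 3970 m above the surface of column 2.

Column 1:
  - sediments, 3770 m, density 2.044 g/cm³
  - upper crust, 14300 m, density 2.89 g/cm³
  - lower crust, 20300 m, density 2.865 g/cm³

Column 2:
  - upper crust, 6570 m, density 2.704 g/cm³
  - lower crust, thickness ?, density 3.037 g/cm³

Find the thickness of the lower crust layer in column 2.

11100 m

Take the compensation level at the base of the deeper column (depth z_c below the surface of column 1) and equate Σ ρ_i t_i down to z_c; mantle fills any gap and the z_c terms cancel.
Column 1: 3770×2.044 + 14300×2.89 + 20300×2.865 + (z_c − 38370)×3.33
Column 2: 3970×0 + 6570×2.704 + x×3.037 + (z_c − 3970 − 6570 − x)×3.33
The z_c×3.33 term appears on both sides and cancels. Collect the known terms of each column as K = Σ(ρt)_known − 3.33 × (depth of known layers): K_1 = 107192.38 − 3.33×38370 = −20579.72; K_2 = 17765.28 − 3.33×(3970 + 6570) = −17332.92.
Balance: K_1 = K_2 − x×(3.33 − 3.037), so x = (K_2 − K_1)/(3.33 − 3.037) = 3246.8/0.293 = 11100 m.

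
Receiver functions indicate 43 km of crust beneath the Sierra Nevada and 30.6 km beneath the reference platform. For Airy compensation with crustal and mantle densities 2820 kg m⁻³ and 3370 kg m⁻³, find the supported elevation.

2.02 km

Excess crust Δ = 43 km − 30.6 km = 12.4 km, split between elevation h and root r with h + r = Δ.
Airy balance ρ_c h = (ρ_m − ρ_c) r gives r = h ρ_c/(ρ_m − ρ_c), so h (1 + ρ_c/(ρ_m − ρ_c)) = Δ, i.e. h = Δ (ρ_m − ρ_c)/ρ_m.
h = 12.4 km × 550/3370 = 2.02 km.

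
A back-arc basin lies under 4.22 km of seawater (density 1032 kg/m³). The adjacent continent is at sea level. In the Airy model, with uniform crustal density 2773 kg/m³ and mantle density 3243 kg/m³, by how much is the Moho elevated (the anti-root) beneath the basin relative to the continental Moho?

15.6 km

In Airy isostatic equilibrium: replacing crust with seawater at the top is compensated by replacing crust with mantle at the base: d (ρ_c − ρ_w) = a (ρ_m − ρ_c).
a = d (ρ_c − ρ_w)/(ρ_m − ρ_c) = 4.22 km × 1741/470 = 15.6 km.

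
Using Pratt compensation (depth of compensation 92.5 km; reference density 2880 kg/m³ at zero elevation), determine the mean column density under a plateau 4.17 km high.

Pratt balance: ρ_ref D = ρ (D + h).
ρ = ρ_ref D/(D + h) = 2880 × 92.5 km/(92.5 km + 4.17 km) = 2760 kg/m³.

2760 kg/m³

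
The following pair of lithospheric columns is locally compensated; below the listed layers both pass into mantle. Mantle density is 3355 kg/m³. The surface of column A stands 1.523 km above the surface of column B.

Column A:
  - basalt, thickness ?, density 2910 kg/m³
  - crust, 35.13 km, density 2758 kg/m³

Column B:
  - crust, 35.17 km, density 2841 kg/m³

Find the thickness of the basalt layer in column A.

Take the compensation level at the base of the deeper column (depth z_c below the surface of column A) and equate Σ ρ_i t_i down to z_c; mantle fills any gap and the z_c terms cancel.
Column A: x×2910 + 35.13×2758 + (z_c − 35.13 − x)×3355
Column B: 1.523×0 + 35.17×2841 + (z_c − 1.523 − 35.17)×3355
The z_c×3355 term appears on both sides and cancels. Collect the known terms of each column as K = Σ(ρt)_known − 3355 × (depth of known layers): K_A = 96888.54 − 3355×35.13 = −20972.61; K_B = 99917.97 − 3355×(1.523 + 35.17) = −23187.045.
Balance: K_A − x×(3355 − 2910) = K_B, so x = (K_A − K_B)/(3355 − 2910) = 2214.43/445 = 4.98 km.

4.98 km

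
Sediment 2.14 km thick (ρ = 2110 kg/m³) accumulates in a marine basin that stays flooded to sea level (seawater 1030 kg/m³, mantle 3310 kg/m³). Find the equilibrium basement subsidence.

1.01 km

Submarine loading: the sediment displaces seawater, and the subsidence is in turn flooded, so s (ρ_m − ρ_w) = t (ρ_sed − ρ_w).
s = 2.14 km × (2110 − 1030) / (3310 − 1030) = 1.01 km.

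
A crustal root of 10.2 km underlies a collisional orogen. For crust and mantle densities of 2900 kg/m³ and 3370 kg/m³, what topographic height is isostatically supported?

Isostatic balance requires: ρ_c h = (ρ_m − ρ_c) r.
h = r (ρ_m − ρ_c) / ρ_c = 10.2 km × (3370 − 2900) / 2900 = 1.65 km.

1.65 km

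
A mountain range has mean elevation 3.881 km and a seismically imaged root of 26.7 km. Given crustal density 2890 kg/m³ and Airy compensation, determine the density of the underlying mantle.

Airy balance: ρ_c h = (ρ_m − ρ_c) r → ρ_m = ρ_c (1 + h/r).
ρ_m = 2890 × (1 + 3.881 km/26.7 km) = 3310 kg/m³.

3310 kg/m³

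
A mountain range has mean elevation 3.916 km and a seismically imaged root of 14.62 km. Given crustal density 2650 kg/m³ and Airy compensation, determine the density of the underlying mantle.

3360 kg/m³

Airy balance: ρ_c h = (ρ_m − ρ_c) r → ρ_m = ρ_c (1 + h/r).
ρ_m = 2650 × (1 + 3.916 km/14.62 km) = 3360 kg/m³.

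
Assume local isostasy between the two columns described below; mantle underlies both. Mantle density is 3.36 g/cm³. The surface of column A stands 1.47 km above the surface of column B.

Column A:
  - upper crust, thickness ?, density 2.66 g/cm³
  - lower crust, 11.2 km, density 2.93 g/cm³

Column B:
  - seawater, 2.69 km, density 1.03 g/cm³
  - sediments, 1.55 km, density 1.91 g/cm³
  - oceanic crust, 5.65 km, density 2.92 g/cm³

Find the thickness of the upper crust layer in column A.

Take the compensation level at the base of the deeper column (depth z_c below the surface of column A) and equate Σ ρ_i t_i down to z_c; mantle fills any gap and the z_c terms cancel.
Column A: x×2.66 + 11.2×2.93 + (z_c − 11.2 − x)×3.36
Column B: 1.47×0 + 2.69×1.03 + 1.55×1.91 + 5.65×2.92 + (z_c − 1.47 − 9.89)×3.36
The z_c×3.36 term appears on both sides and cancels. Collect the known terms of each column as K = Σ(ρt)_known − 3.36 × (depth of known layers): K_A = 32.816 − 3.36×11.2 = −4.816; K_B = 22.2292 − 3.36×(1.47 + 9.89) = −15.9404.
Balance: K_A − x×(3.36 − 2.66) = K_B, so x = (K_A − K_B)/(3.36 − 2.66) = 11.1244/0.7 = 15.9 km.

15.9 km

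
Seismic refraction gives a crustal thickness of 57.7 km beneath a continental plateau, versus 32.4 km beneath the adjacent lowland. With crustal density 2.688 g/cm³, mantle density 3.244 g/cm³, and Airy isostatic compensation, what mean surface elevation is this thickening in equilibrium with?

4.34 km

Excess crust Δ = 57.7 km − 32.4 km = 25.3 km, split between elevation h and root r with h + r = Δ.
Airy balance ρ_c h = (ρ_m − ρ_c) r gives r = h ρ_c/(ρ_m − ρ_c), so h (1 + ρ_c/(ρ_m − ρ_c)) = Δ, i.e. h = Δ (ρ_m − ρ_c)/ρ_m.
h = 25.3 km × 0.556/3.244 = 4.34 km.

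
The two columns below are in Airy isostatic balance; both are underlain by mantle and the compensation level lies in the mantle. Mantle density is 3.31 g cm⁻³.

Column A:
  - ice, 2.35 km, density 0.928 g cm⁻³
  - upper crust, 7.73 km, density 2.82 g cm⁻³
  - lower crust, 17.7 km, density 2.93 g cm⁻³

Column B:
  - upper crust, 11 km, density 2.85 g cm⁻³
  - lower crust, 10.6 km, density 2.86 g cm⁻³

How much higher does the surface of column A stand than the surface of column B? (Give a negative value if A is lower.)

For any compensation level in the mantle, the mantle terms cancel and isostasy reduces to e = (Σt_A − Σt_B) − (Σ(ρt)_A − Σ(ρt)_B) / ρ_m.
Σt_A = 27.78 km; Σt_B = 21.6 km; Σ(ρt)_A = 75.8404; Σ(ρt)_B = 61.666 (in km·g cm⁻³).
e = (27.78 − 21.6) − (75.8404 − 61.666) / 3.31 = 1.9 km.

1.9 km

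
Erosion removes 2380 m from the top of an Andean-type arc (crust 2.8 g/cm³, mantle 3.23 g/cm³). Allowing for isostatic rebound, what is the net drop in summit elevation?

317 m

Rebound u = e ρ_c/ρ_m = 2380 m × 2.8/3.23 = 2063 m.
Net surface drop = e − u = 2380 m − 2063 m = e (ρ_m − ρ_c)/ρ_m = 317 m.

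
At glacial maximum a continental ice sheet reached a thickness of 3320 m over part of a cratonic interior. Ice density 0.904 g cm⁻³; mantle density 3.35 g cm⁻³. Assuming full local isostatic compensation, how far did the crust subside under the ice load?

896 m

Isostatic balance requires: the ice load ρ_ice t is balanced by mantle displaced below, ρ_m s.
s = t ρ_ice / ρ_m = 3320 m × 0.904/3.35 = 896 m.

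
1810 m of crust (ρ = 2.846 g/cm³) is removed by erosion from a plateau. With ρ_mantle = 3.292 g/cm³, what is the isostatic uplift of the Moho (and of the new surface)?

Unloading: uplift u = e ρ_c/ρ_m = 1810 m × 2.846/3.292 = 1560 m.

1560 m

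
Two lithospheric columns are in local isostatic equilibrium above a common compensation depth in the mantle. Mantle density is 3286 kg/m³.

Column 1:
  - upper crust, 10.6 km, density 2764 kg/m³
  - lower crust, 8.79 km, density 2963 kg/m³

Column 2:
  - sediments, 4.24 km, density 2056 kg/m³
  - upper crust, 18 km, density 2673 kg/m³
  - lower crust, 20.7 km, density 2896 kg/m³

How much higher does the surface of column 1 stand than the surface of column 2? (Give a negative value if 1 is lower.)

−4.85 km

For any compensation level in the mantle, the mantle terms cancel and isostasy reduces to e = (Σt_1 − Σt_2) − (Σ(ρt)_1 − Σ(ρt)_2) / ρ_m.
Σt_1 = 19.39 km; Σt_2 = 42.94 km; Σ(ρt)_1 = 55343.17; Σ(ρt)_2 = 116778.64 (in km·kg/m³).
e = (19.39 − 42.94) − (55343.17 − 116778.64) / 3286 = −4.85 km.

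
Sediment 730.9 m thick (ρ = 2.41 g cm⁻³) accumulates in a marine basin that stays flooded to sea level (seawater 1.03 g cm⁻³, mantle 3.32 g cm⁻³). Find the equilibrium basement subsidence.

440 m

Submarine loading: the sediment displaces seawater, and the subsidence is in turn flooded, so s (ρ_m − ρ_w) = t (ρ_sed − ρ_w).
s = 730.9 m × (2.41 − 1.03) / (3.32 − 1.03) = 440 m.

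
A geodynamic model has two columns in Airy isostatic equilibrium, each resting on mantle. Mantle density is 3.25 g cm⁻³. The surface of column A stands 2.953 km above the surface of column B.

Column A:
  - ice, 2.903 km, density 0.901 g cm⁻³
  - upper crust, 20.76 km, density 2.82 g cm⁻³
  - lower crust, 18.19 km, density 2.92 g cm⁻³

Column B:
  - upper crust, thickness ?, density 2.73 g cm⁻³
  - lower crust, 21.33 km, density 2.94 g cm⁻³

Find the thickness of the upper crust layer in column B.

10.7 km

Take the compensation level at the base of the deeper column (depth z_c below the surface of column A) and equate Σ ρ_i t_i down to z_c; mantle fills any gap and the z_c terms cancel.
Column A: 2.903×0.901 + 20.76×2.82 + 18.19×2.92 + (z_c − 41.853)×3.25
Column B: 2.953×0 + x×2.73 + 21.33×2.94 + (z_c − 2.953 − 21.33 − x)×3.25
The z_c×3.25 term appears on both sides and cancels. Collect the known terms of each column as K = Σ(ρt)_known − 3.25 × (depth of known layers): K_A = 114.273603 − 3.25×41.853 = −21.748647; K_B = 62.7102 − 3.25×(2.953 + 21.33) = −16.20955.
Balance: K_A = K_B − x×(3.25 − 2.73), so x = (K_B − K_A)/(3.25 − 2.73) = 5.5391/0.52 = 10.7 km.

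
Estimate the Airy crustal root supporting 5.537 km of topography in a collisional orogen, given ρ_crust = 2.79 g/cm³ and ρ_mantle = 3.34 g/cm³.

28.1 km

Equating mass per unit area of the two columns: the weight of the topography is balanced by the buoyancy of the root, ρ_c h = (ρ_m − ρ_c) r.
r = h · ρ_c / (ρ_m − ρ_c) = 5.537 km × 2.79 / (3.34 − 2.79) = 28.1 km.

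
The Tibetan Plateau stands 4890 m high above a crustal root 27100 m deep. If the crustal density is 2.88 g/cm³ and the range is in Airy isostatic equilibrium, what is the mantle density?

Airy balance: ρ_c h = (ρ_m − ρ_c) r → ρ_m = ρ_c (1 + h/r).
ρ_m = 2.88 × (1 + 4890 m/27100 m) = 3.4 g/cm³.

3.4 g/cm³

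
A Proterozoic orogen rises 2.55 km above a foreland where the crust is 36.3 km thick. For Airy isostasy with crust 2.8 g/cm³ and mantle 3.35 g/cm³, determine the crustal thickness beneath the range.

Root depth r = h ρ_c / (ρ_m − ρ_c) = 2.55 km × 2.8 / 0.55 = 12.98 km.
Total thickness = T + h + r = 36.3 km + 2.55 km + 12.98 km = 51.8 km.

51.8 km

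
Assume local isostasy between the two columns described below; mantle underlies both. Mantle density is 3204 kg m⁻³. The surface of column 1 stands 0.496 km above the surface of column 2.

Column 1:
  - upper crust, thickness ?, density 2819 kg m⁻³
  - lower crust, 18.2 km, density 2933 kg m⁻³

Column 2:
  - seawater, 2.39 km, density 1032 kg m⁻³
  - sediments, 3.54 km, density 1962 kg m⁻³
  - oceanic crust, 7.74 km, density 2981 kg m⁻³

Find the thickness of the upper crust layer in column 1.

20.7 km

Take the compensation level at the base of the deeper column (depth z_c below the surface of column 1) and equate Σ ρ_i t_i down to z_c; mantle fills any gap and the z_c terms cancel.
Column 1: x×2819 + 18.2×2933 + (z_c − 18.2 − x)×3204
Column 2: 0.496×0 + 2.39×1032 + 3.54×1962 + 7.74×2981 + (z_c − 0.496 − 13.67)×3204
The z_c×3204 term appears on both sides and cancels. Collect the known terms of each column as K = Σ(ρt)_known − 3204 × (depth of known layers): K_1 = 53380.6 − 3204×18.2 = −4932.2; K_2 = 32484.9 − 3204×(0.496 + 13.67) = −12902.964.
Balance: K_1 − x×(3204 − 2819) = K_2, so x = (K_1 − K_2)/(3204 − 2819) = 7970.76/385 = 20.7 km.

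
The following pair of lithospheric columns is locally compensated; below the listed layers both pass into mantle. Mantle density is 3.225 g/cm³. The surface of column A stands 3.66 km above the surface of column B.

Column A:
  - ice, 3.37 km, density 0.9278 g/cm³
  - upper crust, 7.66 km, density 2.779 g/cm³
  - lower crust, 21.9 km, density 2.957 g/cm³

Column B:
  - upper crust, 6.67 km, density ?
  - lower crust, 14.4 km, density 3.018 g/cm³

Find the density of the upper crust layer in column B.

Take the compensation level at the base of the deeper column (depth z_c below the surface of column A) and equate Σ ρ_i t_i down to z_c; mantle fills any gap and the z_c terms cancel.
Column A: 3.37×0.9278 + 7.66×2.779 + 21.9×2.957 + (z_c − 32.93)×3.225
Column B: 3.66×0 + 6.67×ρ + 14.4×3.018 + (z_c − 3.66 − 21.07)×3.225
The z_c×3.225 term appears on both sides and cancels. Collect the known terms of each column as K = Σ(ρt)_known − 3.225 × (depth of known layers): K_A = 89.172126 − 3.225×32.93 = −17.027124; K_B = 43.4592 − 3.225×(3.66 + 21.07) = −36.29505.
Balance: K_A = K_B + 6.67×ρ, so ρ = (K_A − K_B)/6.67 = 19.2679/6.67 = 2.89 g/cm³.

2.89 g/cm³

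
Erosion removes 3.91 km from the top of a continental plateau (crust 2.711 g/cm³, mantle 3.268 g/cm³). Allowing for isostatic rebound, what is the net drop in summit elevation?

0.666 km

Rebound u = e ρ_c/ρ_m = 3.91 km × 2.711/3.268 = 3.244 km.
Net surface drop = e − u = 3.91 km − 3.244 km = e (ρ_m − ρ_c)/ρ_m = 0.666 km.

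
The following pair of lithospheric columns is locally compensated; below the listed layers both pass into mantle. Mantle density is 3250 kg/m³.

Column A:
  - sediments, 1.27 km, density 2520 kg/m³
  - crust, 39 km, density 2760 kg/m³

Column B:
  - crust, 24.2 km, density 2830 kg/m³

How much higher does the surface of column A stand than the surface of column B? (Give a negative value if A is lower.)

3.04 km

For any compensation level in the mantle, the mantle terms cancel and isostasy reduces to e = (Σt_A − Σt_B) − (Σ(ρt)_A − Σ(ρt)_B) / ρ_m.
Σt_A = 40.27 km; Σt_B = 24.2 km; Σ(ρt)_A = 110840.4; Σ(ρt)_B = 68486 (in km·kg/m³).
e = (40.27 − 24.2) − (110840.4 − 68486) / 3250 = 3.04 km.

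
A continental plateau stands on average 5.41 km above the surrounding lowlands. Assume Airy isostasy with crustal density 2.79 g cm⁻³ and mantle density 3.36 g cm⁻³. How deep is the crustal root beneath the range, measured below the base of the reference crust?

26.5 km

For local isostatic compensation: the weight of the topography is balanced by the buoyancy of the root, ρ_c h = (ρ_m − ρ_c) r.
r = h · ρ_c / (ρ_m − ρ_c) = 5.41 km × 2.79 / (3.36 − 2.79) = 26.5 km.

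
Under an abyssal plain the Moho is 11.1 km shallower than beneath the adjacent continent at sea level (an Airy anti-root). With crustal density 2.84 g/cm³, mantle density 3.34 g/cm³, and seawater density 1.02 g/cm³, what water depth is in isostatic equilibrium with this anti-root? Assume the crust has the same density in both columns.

3.05 km

Replacing a thickness d of crust by seawater at the top must be balanced by replacing crust with mantle at the base: d (ρ_c − ρ_w) = a (ρ_m − ρ_c).
d = a (ρ_m − ρ_c)/(ρ_c − ρ_w) = 11.1 km × 0.5/1.82 = 3.05 km.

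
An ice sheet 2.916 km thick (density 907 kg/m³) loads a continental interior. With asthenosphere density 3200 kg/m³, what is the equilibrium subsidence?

0.827 km

Balancing pressure at the compensation depth: the ice load ρ_ice t is balanced by mantle displaced below, ρ_m s.
s = t ρ_ice / ρ_m = 2.916 km × 907/3200 = 0.827 km.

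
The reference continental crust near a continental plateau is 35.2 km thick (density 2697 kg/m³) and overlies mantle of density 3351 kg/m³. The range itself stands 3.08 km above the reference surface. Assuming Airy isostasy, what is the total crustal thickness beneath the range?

Root depth r = h ρ_c / (ρ_m − ρ_c) = 3.08 km × 2697 / 654 = 12.7 km.
Total thickness = T + h + r = 35.2 km + 3.08 km + 12.7 km = 51 km.

51 km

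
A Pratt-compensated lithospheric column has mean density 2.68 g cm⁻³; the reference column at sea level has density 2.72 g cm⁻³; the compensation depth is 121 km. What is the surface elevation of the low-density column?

ρ_ref D = ρ (D + h) → h = D (ρ_ref − ρ)/ρ.
h = 121 km × (2.72 − 2.68)/2.68 = 1.81 km.

1.81 km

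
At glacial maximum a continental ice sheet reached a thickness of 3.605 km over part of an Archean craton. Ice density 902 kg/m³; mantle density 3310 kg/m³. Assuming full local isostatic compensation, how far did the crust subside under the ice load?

In Airy isostatic equilibrium: the ice load ρ_ice t is balanced by mantle displaced below, ρ_m s.
s = t ρ_ice / ρ_m = 3.605 km × 902/3310 = 0.982 km.

0.982 km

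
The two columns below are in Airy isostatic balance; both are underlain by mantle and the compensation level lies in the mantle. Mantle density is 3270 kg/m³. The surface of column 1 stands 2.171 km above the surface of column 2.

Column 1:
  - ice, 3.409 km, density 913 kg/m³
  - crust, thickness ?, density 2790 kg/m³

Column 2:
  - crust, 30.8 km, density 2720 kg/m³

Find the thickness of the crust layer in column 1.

33.3 km

Take the compensation level at the base of the deeper column (depth z_c below the surface of column 1) and equate Σ ρ_i t_i down to z_c; mantle fills any gap and the z_c terms cancel.
Column 1: 3.409×913 + x×2790 + (z_c − 3.409 − x)×3270
Column 2: 2.171×0 + 30.8×2720 + (z_c − 2.171 − 30.8)×3270
The z_c×3270 term appears on both sides and cancels. Collect the known terms of each column as K = Σ(ρt)_known − 3270 × (depth of known layers): K_1 = 3112.417 − 3270×3.409 = −8035.013; K_2 = 83776 − 3270×(2.171 + 30.8) = −24039.17.
Balance: K_1 − x×(3270 − 2790) = K_2, so x = (K_1 − K_2)/(3270 − 2790) = 16004.2/480 = 33.3 km.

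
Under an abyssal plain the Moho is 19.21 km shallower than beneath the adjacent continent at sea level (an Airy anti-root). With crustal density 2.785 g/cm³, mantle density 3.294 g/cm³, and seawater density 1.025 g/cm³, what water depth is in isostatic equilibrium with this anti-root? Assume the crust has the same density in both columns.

5.56 km

Replacing a thickness d of crust by seawater at the top must be balanced by replacing crust with mantle at the base: d (ρ_c − ρ_w) = a (ρ_m − ρ_c).
d = a (ρ_m − ρ_c)/(ρ_c − ρ_w) = 19.21 km × 0.509/1.76 = 5.56 km.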